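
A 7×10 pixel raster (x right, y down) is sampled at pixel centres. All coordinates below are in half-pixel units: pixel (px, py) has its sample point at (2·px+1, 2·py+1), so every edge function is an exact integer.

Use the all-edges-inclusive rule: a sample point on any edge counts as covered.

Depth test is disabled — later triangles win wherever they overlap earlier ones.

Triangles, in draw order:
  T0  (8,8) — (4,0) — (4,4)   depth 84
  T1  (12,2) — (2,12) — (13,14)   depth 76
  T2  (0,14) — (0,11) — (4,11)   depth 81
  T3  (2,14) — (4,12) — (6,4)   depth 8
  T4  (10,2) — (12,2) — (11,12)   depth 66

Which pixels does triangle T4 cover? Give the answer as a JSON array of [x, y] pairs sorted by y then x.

T0:
  2·area = 16  (B↔C swapped to make it positive)
  edge (8, 8)→(4, 4): d=(-4,-4) inclusive
  edge (4, 4)→(4, 0): d=(0,-4) inclusive
  edge (4, 0)→(8, 8): d=(4,8) inclusive
    (0,0)@(1, 1): e=[0,-12,28] → ·  [on edge]
    (1,1)@(3, 3): e=[0,-4,20] → ·  [on edge]
    (2,1)@(5, 3): e=[8,4,4] → █
    (3,1)@(7, 3): e=[16,12,-12] → ·
    (2,2)@(5, 5): e=[0,4,12] → █  [on edge]
    (3,2)@(7, 5): e=[8,12,-4] → ·
    (2,3)@(5, 7): e=[-8,4,20] → ·
    (3,3)@(7, 7): e=[0,12,4] → █  [on edge]
    (4,3)@(9, 7): e=[8,20,-12] → ·
    (3,4)@(7, 9): e=[-8,12,12] → ·
    (4,4)@(9, 9): e=[0,20,-4] → ·  [on edge]
    (5,5)@(11, 11): e=[0,28,-12] → ·  [on edge]
    (6,6)@(13, 13): e=[0,36,-20] → ·  [on edge]
  covered (3 px):
    · · · · · · ·
    · · █ · · · ·
    · · █ · · · ·
    · · · █ · · ·
    · · · · · · ·
    · · · · · · ·
    · · · · · · ·
    · · · · · · ·
    · · · · · · ·
    · · · · · · ·
T1:
  2·area = 130  (B↔C swapped to make it positive)
  edge (12, 2)→(13, 14): d=(1,12) inclusive
  edge (13, 14)→(2, 12): d=(-11,-2) inclusive
  edge (2, 12)→(12, 2): d=(10,-10) inclusive
    (6,0)@(13, 1): e=[-13,143,0] → ·  [on edge]
    (5,1)@(11, 3): e=[13,117,0] → █  [on edge]
    (6,1)@(13, 3): e=[-11,121,20] → ·
    (4,2)@(9, 5): e=[39,91,0] → █  [on edge]
    (6,2)@(13, 5): e=[-9,99,40] → ·
    (3,3)@(7, 7): e=[65,65,0] → █  [on edge]
    (6,3)@(13, 7): e=[-7,77,60] → ·
    (2,4)@(5, 9): e=[91,39,0] → █  [on edge]
    (6,4)@(13, 9): e=[-5,55,80] → ·
    (1,5)@(3, 11): e=[117,13,0] → █  [on edge]
    (6,5)@(13, 11): e=[-3,33,100] → ·
    (0,6)@(1, 13): e=[143,-13,0] → ·  [on edge]
  covered (17 px):
    · · · · · · ·
    · · · · · █ ·
    · · · · █ █ ·
    · · · █ █ █ ·
    · · █ █ █ █ ·
    · █ █ █ █ █ ·
    · · · · █ █ ·
    · · · · · · ·
    · · · · · · ·
    · · · · · · ·
T2:
  2·area = 12
  edge (0, 14)→(0, 11): d=(0,-3) inclusive
  edge (0, 11)→(4, 11): d=(4,0) inclusive
  edge (4, 11)→(0, 14): d=(-4,3) inclusive
    (0,5)@(1, 11): e=[3,0,9] → █  [on edge]
    (1,5)@(3, 11): e=[9,0,3] → █  [on edge]
    (2,5)@(5, 11): e=[15,0,-3] → ·  [on edge]
    (3,5)@(7, 11): e=[21,0,-9] → ·  [on edge]
    (4,5)@(9, 11): e=[27,0,-15] → ·  [on edge]
    (5,5)@(11, 11): e=[33,0,-21] → ·  [on edge]
    (6,5)@(13, 11): e=[39,0,-27] → ·  [on edge]
    (0,6)@(1, 13): e=[3,8,1] → █
    (1,6)@(3, 13): e=[9,8,-5] → ·
    (0,7)@(1, 15): e=[3,16,-7] → ·
  covered (3 px):
    · · · · · · ·
    · · · · · · ·
    · · · · · · ·
    · · · · · · ·
    · · · · · · ·
    █ █ · · · · ·
    █ · · · · · ·
    · · · · · · ·
    · · · · · · ·
    · · · · · · ·
T3:
  2·area = 12  (B↔C swapped to make it positive)
  edge (2, 14)→(6, 4): d=(4,-10) inclusive
  edge (6, 4)→(4, 12): d=(-2,8) inclusive
  edge (4, 12)→(2, 14): d=(-2,2) inclusive
    (6,1)@(13, 3): e=[66,-54,0] → ·  [on edge]
    (5,2)@(11, 5): e=[54,-42,0] → ·  [on edge]
    (2,3)@(5, 7): e=[2,2,8] → █
    (3,3)@(7, 7): e=[22,-14,4] → ·
    (4,3)@(9, 7): e=[42,-30,0] → ·  [on edge]
    (2,4)@(5, 9): e=[10,-2,4] → ·
    (3,4)@(7, 9): e=[30,-18,0] → ·  [on edge]
    (2,5)@(5, 11): e=[18,-6,0] → ·  [on edge]
    (1,6)@(3, 13): e=[6,6,0] → █  [on edge]
    (2,6)@(5, 13): e=[26,-10,-4] → ·
    (0,7)@(1, 15): e=[-6,18,0] → ·  [on edge]
    (1,7)@(3, 15): e=[14,2,-4] → ·
  covered (2 px):
    · · · · · · ·
    · · · · · · ·
    · · · · · · ·
    · · █ · · · ·
    · · · · · · ·
    · · · · · · ·
    · █ · · · · ·
    · · · · · · ·
    · · · · · · ·
    · · · · · · ·
T4:
  2·area = 20
  edge (10, 2)→(12, 2): d=(2,0) inclusive
  edge (12, 2)→(11, 12): d=(-1,10) inclusive
  edge (11, 12)→(10, 2): d=(-1,-10) inclusive
    (5,1)@(11, 3): e=[2,9,9] → █
    (6,1)@(13, 3): e=[2,-11,29] → ·
    (5,2)@(11, 5): e=[6,7,7] → █
    (6,2)@(13, 5): e=[6,-13,27] → ·
    (5,3)@(11, 7): e=[10,5,5] → █
    (6,3)@(13, 7): e=[10,-15,25] → ·
    (5,4)@(11, 9): e=[14,3,3] → █
    (6,4)@(13, 9): e=[14,-17,23] → ·
    (5,5)@(11, 11): e=[18,1,1] → █
    (6,5)@(13, 11): e=[18,-19,21] → ·
    (5,6)@(11, 13): e=[22,-1,-1] → ·
  covered (5 px):
    · · · · · · ·
    · · · · · █ ·
    · · · · · █ ·
    · · · · · █ ·
    · · · · · █ ·
    · · · · · █ ·
    · · · · · · ·
    · · · · · · ·
    · · · · · · ·
    · · · · · · ·

Result: [[5,1],[5,2],[5,3],[5,4],[5,5]]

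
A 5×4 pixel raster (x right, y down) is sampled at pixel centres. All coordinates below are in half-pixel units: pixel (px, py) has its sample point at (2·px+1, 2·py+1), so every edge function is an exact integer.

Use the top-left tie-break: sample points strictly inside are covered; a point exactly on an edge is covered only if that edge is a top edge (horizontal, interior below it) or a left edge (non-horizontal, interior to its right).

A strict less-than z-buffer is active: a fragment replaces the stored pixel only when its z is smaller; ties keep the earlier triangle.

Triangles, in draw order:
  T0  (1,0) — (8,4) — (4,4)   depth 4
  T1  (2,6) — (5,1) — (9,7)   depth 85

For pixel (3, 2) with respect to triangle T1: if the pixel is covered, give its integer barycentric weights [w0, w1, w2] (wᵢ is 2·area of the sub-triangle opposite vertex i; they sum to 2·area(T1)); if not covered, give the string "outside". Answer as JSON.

T0:
  2·area = 16
  edge (1, 0)→(8, 4): d=(7,4) right/bottom  bias=-1
  edge (8, 4)→(4, 4): d=(-4,0) right/bottom  bias=-1
  edge (4, 4)→(1, 0): d=(-3,-4) top-left  bias=+0
    (2,1)@(5, 3): e=[5,4,7] → #
    (3,1)@(7, 3): e=[-3,4,15] → ·
    (2,2)@(5, 5): e=[19,-4,1] → ·
  covered (1 px):
    · · · · ·
    · · # · ·
    · · · · ·
    · · · · ·
T1:
  2·area = 38
  edge (2, 6)→(5, 1): d=(3,-5) top-left  bias=+0
  edge (5, 1)→(9, 7): d=(4,6) right/bottom  bias=-1
  edge (9, 7)→(2, 6): d=(-7,-1) top-left  bias=+0
    (2,0)@(5, 1): e=[0,0,38] → ·  [on edge]
    (2,1)@(5, 3): e=[6,8,24] → #
    (3,1)@(7, 3): e=[16,-4,26] → ·
    (1,2)@(3, 5): e=[2,28,8] → #
    (3,2)@(7, 5): e=[22,4,12] → #
    (4,2)@(9, 5): e=[32,-8,14] → ·
    (1,3)@(3, 7): e=[8,36,-6] → ·
    (2,3)@(5, 7): e=[18,24,-4] → ·
    (3,3)@(7, 7): e=[28,12,-2] → ·
    (4,3)@(9, 7): e=[38,0,0] → ·  [on edge]
  covered (4 px):
    · · · · ·
    · · # · ·
    · # # # ·
    · · · · ·

Result: [4,12,22]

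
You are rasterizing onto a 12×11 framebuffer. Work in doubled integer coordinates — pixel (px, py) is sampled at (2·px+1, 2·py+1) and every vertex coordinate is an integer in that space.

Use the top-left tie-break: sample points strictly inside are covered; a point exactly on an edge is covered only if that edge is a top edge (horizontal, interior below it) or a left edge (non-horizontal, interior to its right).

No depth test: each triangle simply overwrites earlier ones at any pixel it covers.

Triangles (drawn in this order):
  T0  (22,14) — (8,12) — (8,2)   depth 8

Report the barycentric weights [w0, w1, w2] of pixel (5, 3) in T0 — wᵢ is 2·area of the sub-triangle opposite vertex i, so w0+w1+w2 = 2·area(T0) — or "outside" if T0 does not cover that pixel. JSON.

T0:
  2·area = 140
  edge (22, 14)→(8, 12): d=(-14,-2) top-left  bias=+0
  edge (8, 12)→(8, 2): d=(0,-10) top-left  bias=+0
  edge (8, 2)→(22, 14): d=(14,12) right/bottom  bias=-1
    (4,1)@(9, 3): e=[128,10,2] → #
    (5,1)@(11, 3): e=[132,30,-22] → ·
    (4,2)@(9, 5): e=[100,10,30] → #
    (5,2)@(11, 5): e=[104,30,6] → #
    (6,2)@(13, 5): e=[108,50,-18] → ·
    (4,3)@(9, 7): e=[72,10,58] → #
    (6,3)@(13, 7): e=[80,50,10] → #
    (7,3)@(15, 7): e=[84,70,-14] → ·
    (4,4)@(9, 9): e=[44,10,86] → #
    (7,4)@(15, 9): e=[56,70,14] → #
    (8,4)@(17, 9): e=[60,90,-10] → ·
    (0,5)@(1, 11): e=[0,-70,210] → ·  [on edge]
    (7,6)@(15, 13): e=[0,70,70] → #  [on edge]
  covered (18 px):
    · · · · · · · · · · · ·
    · · · · # · · · · · · ·
    · · · · # # · · · · · ·
    · · · · # # # · · · · ·
    · · · · # # # # · · · ·
    · · · · # # # # # · · ·
    · · · · · · · # # # · ·
    · · · · · · · · · · · ·
    · · · · · · · · · · · ·
    · · · · · · · · · · · ·
    · · · · · · · · · · · ·

Answer: [30,34,76]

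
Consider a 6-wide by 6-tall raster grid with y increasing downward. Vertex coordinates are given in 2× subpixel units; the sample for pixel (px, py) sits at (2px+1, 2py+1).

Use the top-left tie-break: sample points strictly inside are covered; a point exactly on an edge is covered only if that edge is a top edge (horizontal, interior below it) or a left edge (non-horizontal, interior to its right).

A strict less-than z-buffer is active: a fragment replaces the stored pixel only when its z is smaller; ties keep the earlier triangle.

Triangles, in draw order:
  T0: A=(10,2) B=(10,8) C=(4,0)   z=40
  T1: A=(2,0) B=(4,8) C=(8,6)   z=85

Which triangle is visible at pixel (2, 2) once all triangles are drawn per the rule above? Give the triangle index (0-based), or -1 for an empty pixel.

T0:
  2·area = 36
  edge (10, 2)→(10, 8): d=(0,6) right/bottom  bias=-1
  edge (10, 8)→(4, 0): d=(-6,-8) top-left  bias=+0
  edge (4, 0)→(10, 2): d=(6,2) right/bottom  bias=-1
    (2,0)@(5, 1): e=[30,2,4] → X
    (3,0)@(7, 1): e=[18,18,0] → .  [on edge]
    (2,1)@(5, 3): e=[30,-10,16] → .
    (3,1)@(7, 3): e=[18,6,12] → X
    (4,1)@(9, 3): e=[6,22,8] → X
    (5,1)@(11, 3): e=[-6,38,4] → .
    (3,2)@(7, 5): e=[18,-6,24] → .
    (4,2)@(9, 5): e=[6,10,20] → X
    (5,2)@(11, 5): e=[-6,26,16] → .
    (4,3)@(9, 7): e=[6,-2,32] → .
  covered (4 px):
    . . X . . .
    . . . X X .
    . . . . X .
    . . . . . .
    . . . . . .
    . . . . . .
T1:
  2·area = 36  (B↔C swapped to make it positive)
  edge (2, 0)→(8, 6): d=(6,6) right/bottom  bias=-1
  edge (8, 6)→(4, 8): d=(-4,2) right/bottom  bias=-1
  edge (4, 8)→(2, 0): d=(-2,-8) top-left  bias=+0
    (1,0)@(3, 1): e=[0,30,6] → .  [on edge]
    (1,1)@(3, 3): e=[12,22,2] → X
    (2,1)@(5, 3): e=[0,18,18] → .  [on edge]
    (1,2)@(3, 5): e=[24,14,-2] → .
    (2,2)@(5, 5): e=[12,10,14] → X
    (3,2)@(7, 5): e=[0,6,30] → .  [on edge]
    (2,3)@(5, 7): e=[24,2,10] → X
    (3,3)@(7, 7): e=[12,-2,26] → .
    (4,3)@(9, 7): e=[0,-6,42] → .  [on edge]
    (2,4)@(5, 9): e=[36,-6,6] → .
    (5,4)@(11, 9): e=[0,-18,54] → .  [on edge]
  covered (3 px):
    . . . . . .
    . X . . . .
    . . X . . .
    . . X . . .
    . . . . . .
    . . . . . .

Z-buffer (winner per pixel, '.' = empty):
  . . 0 . . .
  . 1 . 0 0 .
  . . 1 . 0 .
  . . 1 . . .
  . . . . . .
  . . . . . .

Result: 1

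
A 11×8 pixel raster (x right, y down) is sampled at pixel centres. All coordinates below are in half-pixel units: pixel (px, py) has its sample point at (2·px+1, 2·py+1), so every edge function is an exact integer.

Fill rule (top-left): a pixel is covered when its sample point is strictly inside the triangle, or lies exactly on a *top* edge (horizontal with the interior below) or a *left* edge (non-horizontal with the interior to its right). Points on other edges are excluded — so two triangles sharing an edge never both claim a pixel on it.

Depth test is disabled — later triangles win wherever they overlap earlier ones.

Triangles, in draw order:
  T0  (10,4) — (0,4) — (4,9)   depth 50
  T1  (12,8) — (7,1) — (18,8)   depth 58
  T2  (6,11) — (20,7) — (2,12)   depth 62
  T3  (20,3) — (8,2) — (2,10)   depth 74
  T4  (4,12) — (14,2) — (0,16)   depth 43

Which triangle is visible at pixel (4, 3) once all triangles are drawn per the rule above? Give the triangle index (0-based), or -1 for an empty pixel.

T0:
  2·area = 50  (B↔C swapped to make it positive)
  edge (10, 4)→(4, 9): d=(-6,5) right/bottom  bias=-1
  edge (4, 9)→(0, 4): d=(-4,-5) top-left  bias=+0
  edge (0, 4)→(10, 4): d=(10,0) top-left  bias=+0
    (0,2)@(1, 5): e=[39,1,10] → #
    (1,2)@(3, 5): e=[29,11,10] → #
    (2,2)@(5, 5): e=[19,21,10] → #
    (3,2)@(7, 5): e=[9,31,10] → #
    (4,2)@(9, 5): e=[-1,41,10] → ·
    (0,3)@(1, 7): e=[27,-7,30] → ·
    (1,3)@(3, 7): e=[17,3,30] → #
    (3,3)@(7, 7): e=[-3,23,30] → ·
    (1,4)@(3, 9): e=[5,-5,50] → ·
    (2,4)@(5, 9): e=[-5,5,50] → ·
  covered (6 px):
    · · · · · · · · · · ·
    · · · · · · · · · · ·
    # # # # · · · · · · ·
    · # # · · · · · · · ·
    · · · · · · · · · · ·
    · · · · · · · · · · ·
    · · · · · · · · · · ·
    · · · · · · · · · · ·
T1:
  2·area = 42
  edge (12, 8)→(7, 1): d=(-5,-7) top-left  bias=+0
  edge (7, 1)→(18, 8): d=(11,7) right/bottom  bias=-1
  edge (18, 8)→(12, 8): d=(-6,0) right/bottom  bias=-1
    (3,0)@(7, 1): e=[0,0,42] → ·  [on edge]
    (4,1)@(9, 3): e=[4,8,30] → #
    (5,1)@(11, 3): e=[18,-6,30] → ·
    (4,2)@(9, 5): e=[-6,30,18] → ·
    (5,2)@(11, 5): e=[8,16,18] → #
    (6,2)@(13, 5): e=[22,2,18] → #
    (7,2)@(15, 5): e=[36,-12,18] → ·
    (5,3)@(11, 7): e=[-2,38,6] → ·
    (6,3)@(13, 7): e=[12,24,6] → #
    (7,3)@(15, 7): e=[26,10,6] → #
    (8,3)@(17, 7): e=[40,-4,6] → ·
    (6,4)@(13, 9): e=[2,46,-6] → ·
    (8,7)@(17, 15): e=[0,84,-42] → ·  [on edge]
  covered (5 px):
    · · · · · · · · · · ·
    · · · · # · · · · · ·
    · · · · · # # · · · ·
    · · · · · · # # · · ·
    · · · · · · · · · · ·
    · · · · · · · · · · ·
    · · · · · · · · · · ·
    · · · · · · · · · · ·
T2:
  2·area = 2  (B↔C swapped to make it positive)
  edge (6, 11)→(2, 12): d=(-4,1) right/bottom  bias=-1
  edge (2, 12)→(20, 7): d=(18,-5) top-left  bias=+0
  edge (20, 7)→(6, 11): d=(-14,4) right/bottom  bias=-1
    (6,4)@(13, 9): e=[1,1,0] → ·  [on edge]
  covered (0 px):
    · · · · · · · · · · ·
    · · · · · · · · · · ·
    · · · · · · · · · · ·
    · · · · · · · · · · ·
    · · · · · · · · · · ·
    · · · · · · · · · · ·
    · · · · · · · · · · ·
    · · · · · · · · · · ·
T3:
  2·area = 102  (B↔C swapped to make it positive)
  edge (20, 3)→(2, 10): d=(-18,7) right/bottom  bias=-1
  edge (2, 10)→(8, 2): d=(6,-8) top-left  bias=+0
  edge (8, 2)→(20, 3): d=(12,1) right/bottom  bias=-1
    (4,1)@(9, 3): e=[77,14,11] → #
    (5,1)@(11, 3): e=[63,30,9] → #
    (6,1)@(13, 3): e=[49,46,7] → #
    (7,1)@(15, 3): e=[35,62,5] → #
    (8,1)@(17, 3): e=[21,78,3] → #
    (9,1)@(19, 3): e=[7,94,1] → #
    (10,1)@(21, 3): e=[-7,110,-1] → ·
    (3,2)@(7, 5): e=[55,10,37] → #
    (7,2)@(15, 5): e=[-1,74,29] → ·
    (8,2)@(17, 5): e=[-15,90,27] → ·
    (9,2)@(19, 5): e=[-29,106,25] → ·
    (2,3)@(5, 7): e=[33,6,63] → #
  covered (14 px):
    · · · · · · · · · · ·
    · · · · # # # # # # ·
    · · · # # # # · · · ·
    · · # # # · · · · · ·
    · # · · · · · · · · ·
    · · · · · · · · · · ·
    · · · · · · · · · · ·
    · · · · · · · · · · ·
T4:
  degenerate (2·area = 0) — covers nothing

Z-buffer (winner per pixel, '.' = empty):
  . . . . . . . . . . .
  . . . . 3 3 3 3 3 3 .
  0 0 0 3 3 3 3 . . . .
  . 0 3 3 3 . 1 1 . . .
  . 3 . . . . . . . . .
  . . . . . . . . . . .
  . . . . . . . . . . .
  . . . . . . . . . . .

Result: 3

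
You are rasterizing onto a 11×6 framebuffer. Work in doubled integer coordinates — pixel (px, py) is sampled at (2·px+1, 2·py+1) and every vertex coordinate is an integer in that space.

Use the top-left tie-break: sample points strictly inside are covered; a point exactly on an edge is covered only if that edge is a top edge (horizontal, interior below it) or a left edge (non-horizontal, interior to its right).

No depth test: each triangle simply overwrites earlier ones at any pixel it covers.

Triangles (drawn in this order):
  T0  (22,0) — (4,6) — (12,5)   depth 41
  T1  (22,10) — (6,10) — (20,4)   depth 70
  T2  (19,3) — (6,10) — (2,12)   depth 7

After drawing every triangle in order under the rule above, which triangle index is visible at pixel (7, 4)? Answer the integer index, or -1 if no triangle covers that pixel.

T0:
  2·area = 30  (B↔C swapped to make it positive)
  edge (22, 0)→(12, 5): d=(-10,5) right/bottom  bias=-1
  edge (12, 5)→(4, 6): d=(-8,1) right/bottom  bias=-1
  edge (4, 6)→(22, 0): d=(18,-6) top-left  bias=+0
    (9,0)@(19, 1): e=[5,25,0] → X  [on edge]
    (10,0)@(21, 1): e=[-5,23,12] → .
    (6,1)@(13, 3): e=[15,15,0] → X  [on edge]
    (7,1)@(15, 3): e=[5,13,12] → X
    (8,1)@(17, 3): e=[-5,11,24] → .
    (9,1)@(19, 3): e=[-15,9,36] → .
    (3,2)@(7, 5): e=[25,5,0] → X  [on edge]
    (4,2)@(9, 5): e=[15,3,12] → X
    (5,2)@(11, 5): e=[5,1,24] → X
    (6,2)@(13, 5): e=[-5,-1,36] → .
    (7,2)@(15, 5): e=[-15,-3,48] → .
    (0,3)@(1, 7): e=[35,-5,0] → .  [on edge]
  covered (6 px):
    . . . . . . . . . X .
    . . . . . . X X . . .
    . . . X X X . . . . .
    . . . . . . . . . . .
    . . . . . . . . . . .
    . . . . . . . . . . .
T1:
  2·area = 96
  edge (22, 10)→(6, 10): d=(-16,0) right/bottom  bias=-1
  edge (6, 10)→(20, 4): d=(14,-6) top-left  bias=+0
  edge (20, 4)→(22, 10): d=(2,6) right/bottom  bias=-1
    (9,0)@(19, 1): e=[144,-48,0] → .  [on edge]
    (9,2)@(19, 5): e=[80,8,8] → X
    (10,2)@(21, 5): e=[80,20,-4] → .
    (6,3)@(13, 7): e=[48,0,48] → X  [on edge]
    (7,3)@(15, 7): e=[48,12,36] → X
    (8,3)@(17, 7): e=[48,24,24] → X
    (10,3)@(21, 7): e=[48,48,0] → .  [on edge]
    (4,4)@(9, 9): e=[16,4,76] → X
    (5,4)@(11, 9): e=[16,16,64] → X
    (10,4)@(21, 9): e=[16,76,4] → X
    (4,5)@(9, 11): e=[-16,32,80] → .
    (5,5)@(11, 11): e=[-16,44,68] → .
  covered (12 px):
    . . . . . . . . . . .
    . . . . . . . . . . .
    . . . . . . . . . X .
    . . . . . . X X X X .
    . . . . X X X X X X X
    . . . . . . . . . . .
T2:
  2·area = 2
  edge (19, 3)→(6, 10): d=(-13,7) right/bottom  bias=-1
  edge (6, 10)→(2, 12): d=(-4,2) right/bottom  bias=-1
  edge (2, 12)→(19, 3): d=(17,-9) top-left  bias=+0
    (9,1)@(19, 3): e=[0,2,0] → .  [on edge]
  covered (0 px):
    . . . . . . . . . . .
    . . . . . . . . . . .
    . . . . . . . . . . .
    . . . . . . . . . . .
    . . . . . . . . . . .
    . . . . . . . . . . .

Z-buffer (winner per pixel, '.' = empty):
  . . . . . . . . . 0 .
  . . . . . . 0 0 . . .
  . . . 0 0 0 . . . 1 .
  . . . . . . 1 1 1 1 .
  . . . . 1 1 1 1 1 1 1
  . . . . . . . . . . .

Final: 1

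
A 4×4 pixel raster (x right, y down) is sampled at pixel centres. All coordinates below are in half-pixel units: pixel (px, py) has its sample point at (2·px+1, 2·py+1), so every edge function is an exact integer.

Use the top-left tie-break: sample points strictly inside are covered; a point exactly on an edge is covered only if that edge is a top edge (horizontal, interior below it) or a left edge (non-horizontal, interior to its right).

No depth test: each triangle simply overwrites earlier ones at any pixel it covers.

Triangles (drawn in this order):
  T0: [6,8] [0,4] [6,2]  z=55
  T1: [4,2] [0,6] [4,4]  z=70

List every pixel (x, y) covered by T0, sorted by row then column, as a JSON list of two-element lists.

T0:
  2·area = 36
  edge (6, 8)→(0, 4): d=(-6,-4) top-left  bias=+0
  edge (0, 4)→(6, 2): d=(6,-2) top-left  bias=+0
  edge (6, 2)→(6, 8): d=(0,6) right/bottom  bias=-1
    (1,1)@(3, 3): e=[18,0,18] → #  [on edge]
    (2,1)@(5, 3): e=[26,4,6] → #
    (3,1)@(7, 3): e=[34,8,-6] → ·
    (1,2)@(3, 5): e=[6,12,18] → #
    (3,2)@(7, 5): e=[22,20,-6] → ·
    (1,3)@(3, 7): e=[-6,24,18] → ·
    (2,3)@(5, 7): e=[2,28,6] → #
    (3,3)@(7, 7): e=[10,32,-6] → ·
  covered (5 px):
    · · · ·
    · # # ·
    · # # ·
    · · # ·
T1:
  2·area = 8  (B↔C swapped to make it positive)
  edge (4, 2)→(4, 4): d=(0,2) right/bottom  bias=-1
  edge (4, 4)→(0, 6): d=(-4,2) right/bottom  bias=-1
  edge (0, 6)→(4, 2): d=(4,-4) top-left  bias=+0
    (2,0)@(5, 1): e=[-2,10,0] → ·  [on edge]
    (1,1)@(3, 3): e=[2,6,0] → #  [on edge]
    (2,1)@(5, 3): e=[-2,2,8] → ·
    (0,2)@(1, 5): e=[6,2,0] → #  [on edge]
    (1,2)@(3, 5): e=[2,-2,8] → ·
    (0,3)@(1, 7): e=[6,-6,8] → ·
  covered (2 px):
    · · · ·
    · # · ·
    # · · ·
    · · · ·

Answer: [[1,1],[2,1],[1,2],[2,2],[2,3]]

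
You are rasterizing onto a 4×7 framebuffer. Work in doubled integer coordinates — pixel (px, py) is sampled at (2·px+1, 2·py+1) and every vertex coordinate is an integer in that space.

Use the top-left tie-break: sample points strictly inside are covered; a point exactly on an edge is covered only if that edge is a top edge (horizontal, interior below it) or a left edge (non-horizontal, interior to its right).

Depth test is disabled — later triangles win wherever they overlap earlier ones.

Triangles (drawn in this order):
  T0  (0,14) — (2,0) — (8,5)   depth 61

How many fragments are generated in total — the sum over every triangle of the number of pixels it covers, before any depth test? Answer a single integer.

T0:
  2·area = 94
  edge (0, 14)→(2, 0): d=(2,-14) top-left  bias=+0
  edge (2, 0)→(8, 5): d=(6,5) right/bottom  bias=-1
  edge (8, 5)→(0, 14): d=(-8,9) right/bottom  bias=-1
    (1,0)@(3, 1): e=[16,1,77] → #
    (2,0)@(5, 1): e=[44,-9,59] → ·
    (1,1)@(3, 3): e=[20,13,61] → #
    (2,1)@(5, 3): e=[48,3,43] → #
    (3,1)@(7, 3): e=[76,-7,25] → ·
    (1,2)@(3, 5): e=[24,25,45] → #
    (3,2)@(7, 5): e=[80,5,9] → #
    (0,3)@(1, 7): e=[0,47,47] → #  [on edge]
    (3,3)@(7, 7): e=[84,17,-7] → ·
    (0,4)@(1, 9): e=[4,59,31] → #
    (2,4)@(5, 9): e=[60,39,-5] → ·
    (0,5)@(1, 11): e=[8,71,15] → #
  covered (12 px):
    · # · ·
    · # # ·
    · # # #
    # # # ·
    # # · ·
    # · · ·
    · · · ·

Result: 12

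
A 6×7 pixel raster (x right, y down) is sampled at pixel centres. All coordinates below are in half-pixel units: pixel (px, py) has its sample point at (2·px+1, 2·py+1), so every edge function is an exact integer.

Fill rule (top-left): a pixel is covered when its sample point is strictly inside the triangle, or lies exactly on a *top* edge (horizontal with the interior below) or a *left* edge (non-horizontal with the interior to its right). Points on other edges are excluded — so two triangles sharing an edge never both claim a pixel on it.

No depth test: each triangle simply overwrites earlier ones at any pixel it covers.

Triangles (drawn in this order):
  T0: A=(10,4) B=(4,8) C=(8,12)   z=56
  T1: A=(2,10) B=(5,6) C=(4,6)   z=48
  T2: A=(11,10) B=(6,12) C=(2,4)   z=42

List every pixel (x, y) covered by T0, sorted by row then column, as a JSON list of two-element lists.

T0:
  2·area = 40  (B↔C swapped to make it positive)
  edge (10, 4)→(8, 12): d=(-2,8) right/bottom  bias=-1
  edge (8, 12)→(4, 8): d=(-4,-4) top-left  bias=+0
  edge (4, 8)→(10, 4): d=(6,-4) top-left  bias=+0
    (0,2)@(1, 5): e=[70,0,-30] → ·  [on edge]
    (4,2)@(9, 5): e=[6,32,2] → #
    (5,2)@(11, 5): e=[-10,40,10] → ·
    (1,3)@(3, 7): e=[50,0,-10] → ·  [on edge]
    (3,3)@(7, 7): e=[18,16,6] → #
    (5,3)@(11, 7): e=[-14,32,22] → ·
    (2,4)@(5, 9): e=[30,0,10] → #  [on edge]
    (4,4)@(9, 9): e=[-2,16,26] → ·
    (2,5)@(5, 11): e=[26,-8,22] → ·
    (3,5)@(7, 11): e=[10,0,30] → #  [on edge]
    (4,5)@(9, 11): e=[-6,8,38] → ·
    (3,6)@(7, 13): e=[6,-8,42] → ·
    (4,6)@(9, 13): e=[-10,0,50] → ·  [on edge]
  covered (6 px):
    · · · · · ·
    · · · · · ·
    · · · · # ·
    · · · # # ·
    · · # # · ·
    · · · # · ·
    · · · · · ·
T1:
  2·area = 4  (B↔C swapped to make it positive)
  edge (2, 10)→(4, 6): d=(2,-4) top-left  bias=+0
  edge (4, 6)→(5, 6): d=(1,0) top-left  bias=+0
  edge (5, 6)→(2, 10): d=(-3,4) right/bottom  bias=-1
  covered (0 px):
    · · · · · ·
    · · · · · ·
    · · · · · ·
    · · · · · ·
    · · · · · ·
    · · · · · ·
    · · · · · ·
T2:
  2·area = 48
  edge (11, 10)→(6, 12): d=(-5,2) right/bottom  bias=-1
  edge (6, 12)→(2, 4): d=(-4,-8) top-left  bias=+0
  edge (2, 4)→(11, 10): d=(9,6) right/bottom  bias=-1
    (1,2)@(3, 5): e=[41,4,3] → #
    (2,2)@(5, 5): e=[37,20,-9] → ·
    (1,3)@(3, 7): e=[31,-4,21] → ·
    (2,3)@(5, 7): e=[27,12,9] → #
    (3,3)@(7, 7): e=[23,28,-3] → ·
    (2,4)@(5, 9): e=[17,4,27] → #
    (3,4)@(7, 9): e=[13,20,15] → #
    (4,4)@(9, 9): e=[9,36,3] → #
    (5,4)@(11, 9): e=[5,52,-9] → ·
    (2,5)@(5, 11): e=[7,-4,45] → ·
    (3,5)@(7, 11): e=[3,12,33] → #
    (4,5)@(9, 11): e=[-1,28,21] → ·
  covered (6 px):
    · · · · · ·
    · · · · · ·
    · # · · · ·
    · · # · · ·
    · · # # # ·
    · · · # · ·
    · · · · · ·

Final: [[4,2],[3,3],[4,3],[2,4],[3,4],[3,5]]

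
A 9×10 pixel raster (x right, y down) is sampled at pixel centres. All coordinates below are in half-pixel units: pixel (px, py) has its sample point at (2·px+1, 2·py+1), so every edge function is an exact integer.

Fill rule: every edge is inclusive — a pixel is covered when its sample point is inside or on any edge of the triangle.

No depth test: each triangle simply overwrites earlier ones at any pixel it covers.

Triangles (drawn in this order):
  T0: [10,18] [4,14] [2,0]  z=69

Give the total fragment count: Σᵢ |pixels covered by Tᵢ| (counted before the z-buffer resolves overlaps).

T0:
  2·area = 76
  edge (10, 18)→(4, 14): d=(-6,-4) inclusive
  edge (4, 14)→(2, 0): d=(-2,-14) inclusive
  edge (2, 0)→(10, 18): d=(8,18) inclusive
    (1,1)@(3, 3): e=[62,8,6] → █
    (2,1)@(5, 3): e=[70,36,-30] → ·
    (1,2)@(3, 5): e=[50,4,22] → █
    (2,2)@(5, 5): e=[58,32,-14] → ·
    (1,3)@(3, 7): e=[38,0,38] → █  [on edge]
    (2,3)@(5, 7): e=[46,28,2] → █
    (3,3)@(7, 7): e=[54,56,-34] → ·
    (1,4)@(3, 9): e=[26,-4,54] → ·
    (2,4)@(5, 9): e=[34,24,18] → █
    (3,4)@(7, 9): e=[42,52,-18] → ·
    (2,5)@(5, 11): e=[22,20,34] → █
    (3,5)@(7, 11): e=[30,48,-2] → ·
  covered (10 px):
    · · · · · · · · ·
    · █ · · · · · · ·
    · █ · · · · · · ·
    · █ █ · · · · · ·
    · · █ · · · · · ·
    · · █ · · · · · ·
    · · █ █ · · · · ·
    · · · █ · · · · ·
    · · · · █ · · · ·
    · · · · · · · · ·

Answer: 10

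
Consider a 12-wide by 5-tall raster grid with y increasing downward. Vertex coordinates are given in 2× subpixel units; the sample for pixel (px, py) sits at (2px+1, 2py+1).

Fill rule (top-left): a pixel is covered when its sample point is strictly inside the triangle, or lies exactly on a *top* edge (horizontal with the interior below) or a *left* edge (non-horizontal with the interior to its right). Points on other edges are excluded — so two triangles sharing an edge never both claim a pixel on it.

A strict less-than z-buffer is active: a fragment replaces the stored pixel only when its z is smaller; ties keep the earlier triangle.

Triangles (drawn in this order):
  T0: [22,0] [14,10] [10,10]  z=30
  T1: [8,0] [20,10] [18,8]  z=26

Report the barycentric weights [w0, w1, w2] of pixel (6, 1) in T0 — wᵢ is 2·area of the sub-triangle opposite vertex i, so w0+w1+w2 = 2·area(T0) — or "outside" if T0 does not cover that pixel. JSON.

T0:
  2·area = 40
  edge (22, 0)→(14, 10): d=(-8,10) right/bottom  bias=-1
  edge (14, 10)→(10, 10): d=(-4,0) right/bottom  bias=-1
  edge (10, 10)→(22, 0): d=(12,-10) top-left  bias=+0
    (10,0)@(21, 1): e=[2,36,2] → X
    (11,0)@(23, 1): e=[-18,36,22] → .
    (9,1)@(19, 3): e=[6,28,6] → X
    (10,1)@(21, 3): e=[-14,28,26] → .
    (8,2)@(17, 5): e=[10,20,10] → X
    (9,2)@(19, 5): e=[-10,20,30] → .
    (7,3)@(15, 7): e=[14,12,14] → X
    (8,3)@(17, 7): e=[-6,12,34] → .
    (6,4)@(13, 9): e=[18,4,18] → X
    (7,4)@(15, 9): e=[-2,4,38] → .
  covered (5 px):
    . . . . . . . . . . X .
    . . . . . . . . . X . .
    . . . . . . . . X . . .
    . . . . . . . X . . . .
    . . . . . . X . . . . .
T1:
  2·area = 4  (B↔C swapped to make it positive)
  edge (8, 0)→(18, 8): d=(10,8) right/bottom  bias=-1
  edge (18, 8)→(20, 10): d=(2,2) right/bottom  bias=-1
  edge (20, 10)→(8, 0): d=(-12,-10) top-left  bias=+0
    (5,0)@(11, 1): e=[-14,0,18] → .  [on edge]
    (6,1)@(13, 3): e=[-10,0,14] → .  [on edge]
    (7,2)@(15, 5): e=[-6,0,10] → .  [on edge]
    (8,3)@(17, 7): e=[-2,0,6] → .  [on edge]
    (9,4)@(19, 9): e=[2,0,2] → .  [on edge]
  covered (0 px):
    . . . . . . . . . . . .
    . . . . . . . . . . . .
    . . . . . . . . . . . .
    . . . . . . . . . . . .
    . . . . . . . . . . . .

Result: "outside"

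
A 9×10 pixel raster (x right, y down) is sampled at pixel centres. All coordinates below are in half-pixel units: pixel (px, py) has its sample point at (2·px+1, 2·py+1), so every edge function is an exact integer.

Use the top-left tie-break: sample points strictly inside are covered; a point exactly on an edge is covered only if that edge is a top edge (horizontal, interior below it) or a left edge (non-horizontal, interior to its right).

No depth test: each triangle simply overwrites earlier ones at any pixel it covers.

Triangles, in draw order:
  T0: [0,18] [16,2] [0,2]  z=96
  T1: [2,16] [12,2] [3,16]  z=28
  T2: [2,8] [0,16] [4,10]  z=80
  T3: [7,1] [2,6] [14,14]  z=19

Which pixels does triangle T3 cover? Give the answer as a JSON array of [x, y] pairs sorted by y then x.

T0:
  2·area = 256  (B↔C swapped to make it positive)
  edge (0, 18)→(0, 2): d=(0,-16) top-left  bias=+0
  edge (0, 2)→(16, 2): d=(16,0) top-left  bias=+0
  edge (16, 2)→(0, 18): d=(-16,16) right/bottom  bias=-1
    (8,0)@(17, 1): e=[272,-16,0] → ·  [on edge]
    (0,1)@(1, 3): e=[16,16,224] → █
    (1,1)@(3, 3): e=[48,16,192] → █
    (2,1)@(5, 3): e=[80,16,160] → █
    (3,1)@(7, 3): e=[112,16,128] → █
    (4,1)@(9, 3): e=[144,16,96] → █
    (5,1)@(11, 3): e=[176,16,64] → █
    (6,1)@(13, 3): e=[208,16,32] → █
    (7,1)@(15, 3): e=[240,16,0] → ·  [on edge]
    (0,2)@(1, 5): e=[16,48,192] → █
    (6,2)@(13, 5): e=[208,48,0] → ·  [on edge]
    (0,3)@(1, 7): e=[16,80,160] → █
    (5,3)@(11, 7): e=[176,80,0] → ·  [on edge]
    (4,4)@(9, 9): e=[144,112,0] → ·  [on edge]
    (3,5)@(7, 11): e=[112,144,0] → ·  [on edge]
    (2,6)@(5, 13): e=[80,176,0] → ·  [on edge]
    (1,7)@(3, 15): e=[48,208,0] → ·  [on edge]
    (0,8)@(1, 17): e=[16,240,0] → ·  [on edge]
  covered (28 px):
    · · · · · · · · ·
    █ █ █ █ █ █ █ · ·
    █ █ █ █ █ █ · · ·
    █ █ █ █ █ · · · ·
    █ █ █ █ · · · · ·
    █ █ █ · · · · · ·
    █ █ · · · · · · ·
    █ · · · · · · · ·
    · · · · · · · · ·
    · · · · · · · · ·
T1:
  2·area = 14
  edge (2, 16)→(12, 2): d=(10,-14) top-left  bias=+0
  edge (12, 2)→(3, 16): d=(-9,14) right/bottom  bias=-1
  edge (3, 16)→(2, 16): d=(-1,0) right/bottom  bias=-1
    (3,4)@(7, 9): e=[0,7,7] → █  [on edge]
    (4,4)@(9, 9): e=[28,-21,7] → ·
    (3,5)@(7, 11): e=[20,-11,5] → ·
    (1,7)@(3, 15): e=[4,9,1] → █
    (2,7)@(5, 15): e=[32,-19,1] → ·
    (1,8)@(3, 17): e=[24,-9,-1] → ·
  covered (2 px):
    · · · · · · · · ·
    · · · · · · · · ·
    · · · · · · · · ·
    · · · · · · · · ·
    · · · █ · · · · ·
    · · · · · · · · ·
    · · · · · · · · ·
    · █ · · · · · · ·
    · · · · · · · · ·
    · · · · · · · · ·
T2:
  2·area = 20  (B↔C swapped to make it positive)
  edge (2, 8)→(4, 10): d=(2,2) right/bottom  bias=-1
  edge (4, 10)→(0, 16): d=(-4,6) right/bottom  bias=-1
  edge (0, 16)→(2, 8): d=(2,-8) top-left  bias=+0
    (0,3)@(1, 7): e=[0,30,-10] → ·  [on edge]
    (1,4)@(3, 9): e=[0,10,10] → ·  [on edge]
    (1,5)@(3, 11): e=[4,2,14] → █
    (2,5)@(5, 11): e=[0,-10,30] → ·  [on edge]
    (0,6)@(1, 13): e=[12,6,2] → █
    (1,6)@(3, 13): e=[8,-6,18] → ·
    (3,6)@(7, 13): e=[0,-30,50] → ·  [on edge]
    (0,7)@(1, 15): e=[16,-2,6] → ·
    (4,7)@(9, 15): e=[0,-50,70] → ·  [on edge]
    (5,8)@(11, 17): e=[0,-70,90] → ·  [on edge]
    (6,9)@(13, 19): e=[0,-90,110] → ·  [on edge]
  covered (2 px):
    · · · · · · · · ·
    · · · · · · · · ·
    · · · · · · · · ·
    · · · · · · · · ·
    · · · · · · · · ·
    · █ · · · · · · ·
    █ · · · · · · · ·
    · · · · · · · · ·
    · · · · · · · · ·
    · · · · · · · · ·
T3:
  2·area = 100  (B↔C swapped to make it positive)
  edge (7, 1)→(14, 14): d=(7,13) right/bottom  bias=-1
  edge (14, 14)→(2, 6): d=(-12,-8) top-left  bias=+0
  edge (2, 6)→(7, 1): d=(5,-5) top-left  bias=+0
    (3,0)@(7, 1): e=[0,100,0] → ·  [on edge]
    (2,1)@(5, 3): e=[40,60,0] → █  [on edge]
    (3,1)@(7, 3): e=[14,76,10] → █
    (4,1)@(9, 3): e=[-12,92,20] → ·
    (1,2)@(3, 5): e=[80,20,0] → █  [on edge]
    (4,2)@(9, 5): e=[2,68,30] → █
    (5,2)@(11, 5): e=[-24,84,40] → ·
    (0,3)@(1, 7): e=[120,-20,0] → ·  [on edge]
    (1,3)@(3, 7): e=[94,-4,10] → ·
    (2,3)@(5, 7): e=[68,12,20] → █
    (5,3)@(11, 7): e=[-10,60,50] → ·
    (2,4)@(5, 9): e=[82,-12,30] → ·
  covered (14 px):
    · · · · · · · · ·
    · · █ █ · · · · ·
    · █ █ █ █ · · · ·
    · · █ █ █ · · · ·
    · · · █ █ █ · · ·
    · · · · · █ · · ·
    · · · · · · █ · ·
    · · · · · · · · ·
    · · · · · · · · ·
    · · · · · · · · ·

Result: [[2,1],[3,1],[1,2],[2,2],[3,2],[4,2],[2,3],[3,3],[4,3],[3,4],[4,4],[5,4],[5,5],[6,6]]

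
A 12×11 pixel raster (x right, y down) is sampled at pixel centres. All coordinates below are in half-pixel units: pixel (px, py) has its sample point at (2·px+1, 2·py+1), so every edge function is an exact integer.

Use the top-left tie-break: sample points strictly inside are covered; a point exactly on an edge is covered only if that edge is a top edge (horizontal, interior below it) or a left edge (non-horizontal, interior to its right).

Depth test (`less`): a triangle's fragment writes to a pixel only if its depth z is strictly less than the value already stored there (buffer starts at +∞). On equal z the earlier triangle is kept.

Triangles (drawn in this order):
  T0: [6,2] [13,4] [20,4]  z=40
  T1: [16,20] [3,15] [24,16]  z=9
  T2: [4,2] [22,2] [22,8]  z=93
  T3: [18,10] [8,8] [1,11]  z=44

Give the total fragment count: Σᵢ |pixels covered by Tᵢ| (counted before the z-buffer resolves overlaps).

T0:
  2·area = 14  (B↔C swapped to make it positive)
  edge (6, 2)→(20, 4): d=(14,2) right/bottom  bias=-1
  edge (20, 4)→(13, 4): d=(-7,0) right/bottom  bias=-1
  edge (13, 4)→(6, 2): d=(-7,-2) top-left  bias=+0
    (5,1)@(11, 3): e=[4,7,3] → █
    (6,1)@(13, 3): e=[0,7,7] → ·  [on edge]
    (5,2)@(11, 5): e=[32,-7,-11] → ·
  covered (1 px):
    · · · · · · · · · · · ·
    · · · · · █ · · · · · ·
    · · · · · · · · · · · ·
    · · · · · · · · · · · ·
    · · · · · · · · · · · ·
    · · · · · · · · · · · ·
    · · · · · · · · · · · ·
    · · · · · · · · · · · ·
    · · · · · · · · · · · ·
    · · · · · · · · · · · ·
    · · · · · · · · · · · ·
T1:
  2·area = 92
  edge (16, 20)→(3, 15): d=(-13,-5) top-left  bias=+0
  edge (3, 15)→(24, 16): d=(21,1) right/bottom  bias=-1
  edge (24, 16)→(16, 20): d=(-8,4) right/bottom  bias=-1
    (1,7)@(3, 15): e=[0,0,92] → ·  [on edge]
    (4,8)@(9, 17): e=[4,36,52] → █
    (5,8)@(11, 17): e=[14,34,44] → █
    (6,8)@(13, 17): e=[24,32,36] → █
    (7,8)@(15, 17): e=[34,30,28] → █
    (8,8)@(17, 17): e=[44,28,20] → █
    (9,8)@(19, 17): e=[54,26,12] → █
    (10,8)@(21, 17): e=[64,24,4] → █
    (11,8)@(23, 17): e=[74,22,-4] → ·
    (4,9)@(9, 19): e=[-22,78,36] → ·
    (5,9)@(11, 19): e=[-12,76,28] → ·
    (6,9)@(13, 19): e=[-2,74,20] → ·
  covered (9 px):
    · · · · · · · · · · · ·
    · · · · · · · · · · · ·
    · · · · · · · · · · · ·
    · · · · · · · · · · · ·
    · · · · · · · · · · · ·
    · · · · · · · · · · · ·
    · · · · · · · · · · · ·
    · · · · · · · · · · · ·
    · · · · █ █ █ █ █ █ █ ·
    · · · · · · · █ █ · · ·
    · · · · · · · · · · · ·
T2:
  2·area = 108
  edge (4, 2)→(22, 2): d=(18,0) top-left  bias=+0
  edge (22, 2)→(22, 8): d=(0,6) right/bottom  bias=-1
  edge (22, 8)→(4, 2): d=(-18,-6) top-left  bias=+0
    (0,0)@(1, 1): e=[-18,126,0] → ·  [on edge]
    (3,1)@(7, 3): e=[18,90,0] → █  [on edge]
    (4,1)@(9, 3): e=[18,78,12] → █
    (5,1)@(11, 3): e=[18,66,24] → █
    (6,1)@(13, 3): e=[18,54,36] → █
    (7,1)@(15, 3): e=[18,42,48] → █
    (8,1)@(17, 3): e=[18,30,60] → █
    (9,1)@(19, 3): e=[18,18,72] → █
    (10,1)@(21, 3): e=[18,6,84] → █
    (11,1)@(23, 3): e=[18,-6,96] → ·
    (3,2)@(7, 5): e=[54,90,-36] → ·
    (4,2)@(9, 5): e=[54,78,-24] → ·
    (6,2)@(13, 5): e=[54,54,0] → █  [on edge]
    (9,3)@(19, 7): e=[90,18,0] → █  [on edge]
  covered (15 px):
    · · · · · · · · · · · ·
    · · · █ █ █ █ █ █ █ █ ·
    · · · · · · █ █ █ █ █ ·
    · · · · · · · · · █ █ ·
    · · · · · · · · · · · ·
    · · · · · · · · · · · ·
    · · · · · · · · · · · ·
    · · · · · · · · · · · ·
    · · · · · · · · · · · ·
    · · · · · · · · · · · ·
    · · · · · · · · · · · ·
T3:
  2·area = 44  (B↔C swapped to make it positive)
  edge (18, 10)→(1, 11): d=(-17,1) right/bottom  bias=-1
  edge (1, 11)→(8, 8): d=(7,-3) top-left  bias=+0
  edge (8, 8)→(18, 10): d=(10,2) right/bottom  bias=-1
    (7,2)@(15, 5): e=[88,0,-44] → ·  [on edge]
    (1,3)@(3, 7): e=[66,-22,0] → ·  [on edge]
    (3,4)@(7, 9): e=[28,4,12] → █
    (4,4)@(9, 9): e=[26,10,8] → █
    (5,4)@(11, 9): e=[24,16,4] → █
    (6,4)@(13, 9): e=[22,22,0] → ·  [on edge]
    (0,5)@(1, 11): e=[0,0,44] → ·  [on edge]
    (3,5)@(7, 11): e=[-6,18,32] → ·
    (4,5)@(9, 11): e=[-8,24,28] → ·
    (5,5)@(11, 11): e=[-10,30,24] → ·
    (11,5)@(23, 11): e=[-22,66,0] → ·  [on edge]
  covered (3 px):
    · · · · · · · · · · · ·
    · · · · · · · · · · · ·
    · · · · · · · · · · · ·
    · · · · · · · · · · · ·
    · · · █ █ █ · · · · · ·
    · · · · · · · · · · · ·
    · · · · · · · · · · · ·
    · · · · · · · · · · · ·
    · · · · · · · · · · · ·
    · · · · · · · · · · · ·
    · · · · · · · · · · · ·

Result: 28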